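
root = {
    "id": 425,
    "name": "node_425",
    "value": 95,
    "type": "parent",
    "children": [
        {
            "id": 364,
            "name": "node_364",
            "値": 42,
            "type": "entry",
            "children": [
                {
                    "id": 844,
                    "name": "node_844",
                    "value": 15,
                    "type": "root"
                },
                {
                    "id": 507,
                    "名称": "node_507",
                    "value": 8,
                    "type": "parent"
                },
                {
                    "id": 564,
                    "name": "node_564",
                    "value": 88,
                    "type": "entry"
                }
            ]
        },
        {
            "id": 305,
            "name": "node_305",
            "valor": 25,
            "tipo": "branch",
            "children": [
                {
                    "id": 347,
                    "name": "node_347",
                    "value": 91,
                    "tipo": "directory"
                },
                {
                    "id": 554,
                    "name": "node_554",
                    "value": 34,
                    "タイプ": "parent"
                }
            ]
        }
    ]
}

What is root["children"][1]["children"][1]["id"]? 554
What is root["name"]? "node_425"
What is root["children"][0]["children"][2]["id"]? 564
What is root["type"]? "parent"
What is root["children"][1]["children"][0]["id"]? 347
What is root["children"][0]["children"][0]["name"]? "node_844"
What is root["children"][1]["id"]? 305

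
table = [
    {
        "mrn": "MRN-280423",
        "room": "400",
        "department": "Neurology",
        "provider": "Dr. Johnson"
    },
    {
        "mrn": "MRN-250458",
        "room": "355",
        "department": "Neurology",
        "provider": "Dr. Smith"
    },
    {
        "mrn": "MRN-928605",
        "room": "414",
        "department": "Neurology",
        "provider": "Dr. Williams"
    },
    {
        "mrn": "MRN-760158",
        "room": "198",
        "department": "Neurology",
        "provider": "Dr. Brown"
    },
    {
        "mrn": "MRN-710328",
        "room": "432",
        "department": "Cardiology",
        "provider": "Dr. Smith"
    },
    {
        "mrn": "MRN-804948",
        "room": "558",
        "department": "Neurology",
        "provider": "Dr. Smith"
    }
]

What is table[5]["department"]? "Neurology"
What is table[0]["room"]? "400"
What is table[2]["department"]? "Neurology"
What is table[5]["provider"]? "Dr. Smith"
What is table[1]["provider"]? "Dr. Smith"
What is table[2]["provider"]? "Dr. Williams"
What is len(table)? 6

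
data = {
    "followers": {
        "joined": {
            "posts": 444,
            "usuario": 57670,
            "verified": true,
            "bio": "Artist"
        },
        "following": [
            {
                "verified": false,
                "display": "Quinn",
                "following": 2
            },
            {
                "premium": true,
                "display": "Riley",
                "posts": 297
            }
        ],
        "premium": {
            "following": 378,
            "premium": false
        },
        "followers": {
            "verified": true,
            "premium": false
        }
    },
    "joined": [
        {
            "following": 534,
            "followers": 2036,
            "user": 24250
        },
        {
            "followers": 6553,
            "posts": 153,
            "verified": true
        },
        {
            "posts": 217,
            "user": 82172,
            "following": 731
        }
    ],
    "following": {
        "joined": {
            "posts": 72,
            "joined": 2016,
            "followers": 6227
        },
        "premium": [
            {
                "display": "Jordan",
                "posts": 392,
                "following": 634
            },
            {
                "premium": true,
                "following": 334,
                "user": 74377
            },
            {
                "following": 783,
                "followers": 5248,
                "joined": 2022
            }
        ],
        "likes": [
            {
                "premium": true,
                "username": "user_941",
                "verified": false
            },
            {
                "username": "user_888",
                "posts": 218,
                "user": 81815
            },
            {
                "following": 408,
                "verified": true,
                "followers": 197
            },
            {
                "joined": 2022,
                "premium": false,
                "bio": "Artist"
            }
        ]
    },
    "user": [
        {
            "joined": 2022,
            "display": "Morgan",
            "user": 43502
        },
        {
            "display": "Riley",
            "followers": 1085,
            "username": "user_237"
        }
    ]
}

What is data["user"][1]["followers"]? 1085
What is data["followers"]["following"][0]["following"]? 2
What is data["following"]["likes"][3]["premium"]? False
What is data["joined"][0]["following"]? 534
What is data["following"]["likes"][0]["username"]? "user_941"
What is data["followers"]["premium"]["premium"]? False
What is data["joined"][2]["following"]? 731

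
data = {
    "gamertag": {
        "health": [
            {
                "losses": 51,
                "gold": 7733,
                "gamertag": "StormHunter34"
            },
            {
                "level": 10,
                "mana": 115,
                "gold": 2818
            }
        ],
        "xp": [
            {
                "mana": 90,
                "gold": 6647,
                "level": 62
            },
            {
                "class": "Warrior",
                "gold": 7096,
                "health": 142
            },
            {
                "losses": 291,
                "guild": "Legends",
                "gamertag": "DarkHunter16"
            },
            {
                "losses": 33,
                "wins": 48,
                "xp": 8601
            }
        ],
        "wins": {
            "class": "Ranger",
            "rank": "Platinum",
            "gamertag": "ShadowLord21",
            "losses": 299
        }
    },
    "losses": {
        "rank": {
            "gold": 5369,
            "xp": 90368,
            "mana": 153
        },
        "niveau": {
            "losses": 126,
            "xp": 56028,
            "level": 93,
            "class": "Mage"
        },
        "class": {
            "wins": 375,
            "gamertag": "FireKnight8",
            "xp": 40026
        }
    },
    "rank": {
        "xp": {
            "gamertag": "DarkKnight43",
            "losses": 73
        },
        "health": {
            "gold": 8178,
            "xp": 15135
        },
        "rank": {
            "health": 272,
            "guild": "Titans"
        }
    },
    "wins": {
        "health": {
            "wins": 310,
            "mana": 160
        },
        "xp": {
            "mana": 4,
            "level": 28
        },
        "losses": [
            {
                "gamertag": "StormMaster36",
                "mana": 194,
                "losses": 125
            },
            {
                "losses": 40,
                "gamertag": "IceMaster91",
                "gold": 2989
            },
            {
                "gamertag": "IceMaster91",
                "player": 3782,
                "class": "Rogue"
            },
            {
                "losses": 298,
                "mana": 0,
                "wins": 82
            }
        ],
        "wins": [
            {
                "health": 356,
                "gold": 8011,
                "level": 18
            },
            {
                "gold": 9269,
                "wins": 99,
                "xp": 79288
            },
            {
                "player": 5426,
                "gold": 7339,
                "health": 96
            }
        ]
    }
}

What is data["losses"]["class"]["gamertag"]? "FireKnight8"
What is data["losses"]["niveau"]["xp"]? 56028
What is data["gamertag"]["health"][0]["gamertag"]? "StormHunter34"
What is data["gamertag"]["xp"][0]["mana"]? 90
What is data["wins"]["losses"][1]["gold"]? 2989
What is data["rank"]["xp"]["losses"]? 73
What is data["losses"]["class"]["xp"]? 40026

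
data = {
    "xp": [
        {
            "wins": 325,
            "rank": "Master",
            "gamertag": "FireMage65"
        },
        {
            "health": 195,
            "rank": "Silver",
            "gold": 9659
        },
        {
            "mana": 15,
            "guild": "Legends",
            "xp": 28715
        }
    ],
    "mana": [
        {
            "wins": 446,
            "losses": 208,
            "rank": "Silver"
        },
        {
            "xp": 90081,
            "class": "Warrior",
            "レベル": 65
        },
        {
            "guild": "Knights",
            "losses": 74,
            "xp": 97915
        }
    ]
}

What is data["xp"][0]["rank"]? "Master"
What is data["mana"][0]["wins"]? 446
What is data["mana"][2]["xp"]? 97915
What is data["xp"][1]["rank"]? "Silver"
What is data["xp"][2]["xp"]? 28715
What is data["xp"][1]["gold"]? 9659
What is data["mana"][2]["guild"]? "Knights"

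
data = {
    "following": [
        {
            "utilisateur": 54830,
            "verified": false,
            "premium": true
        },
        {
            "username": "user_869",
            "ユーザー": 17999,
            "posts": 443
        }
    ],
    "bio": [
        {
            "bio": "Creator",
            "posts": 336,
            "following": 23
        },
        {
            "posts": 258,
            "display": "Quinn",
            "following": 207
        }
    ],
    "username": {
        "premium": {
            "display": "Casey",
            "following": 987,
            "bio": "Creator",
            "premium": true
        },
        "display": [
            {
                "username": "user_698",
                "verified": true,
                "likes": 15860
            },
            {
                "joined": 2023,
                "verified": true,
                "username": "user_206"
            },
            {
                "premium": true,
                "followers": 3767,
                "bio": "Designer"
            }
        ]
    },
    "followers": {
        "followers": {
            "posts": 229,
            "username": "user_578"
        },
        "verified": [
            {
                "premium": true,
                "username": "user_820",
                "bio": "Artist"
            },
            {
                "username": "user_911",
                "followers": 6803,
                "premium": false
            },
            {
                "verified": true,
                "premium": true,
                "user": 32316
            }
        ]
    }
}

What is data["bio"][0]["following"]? 23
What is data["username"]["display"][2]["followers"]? 3767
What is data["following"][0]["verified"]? False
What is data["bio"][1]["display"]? "Quinn"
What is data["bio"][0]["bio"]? "Creator"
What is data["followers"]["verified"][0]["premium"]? True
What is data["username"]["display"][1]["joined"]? 2023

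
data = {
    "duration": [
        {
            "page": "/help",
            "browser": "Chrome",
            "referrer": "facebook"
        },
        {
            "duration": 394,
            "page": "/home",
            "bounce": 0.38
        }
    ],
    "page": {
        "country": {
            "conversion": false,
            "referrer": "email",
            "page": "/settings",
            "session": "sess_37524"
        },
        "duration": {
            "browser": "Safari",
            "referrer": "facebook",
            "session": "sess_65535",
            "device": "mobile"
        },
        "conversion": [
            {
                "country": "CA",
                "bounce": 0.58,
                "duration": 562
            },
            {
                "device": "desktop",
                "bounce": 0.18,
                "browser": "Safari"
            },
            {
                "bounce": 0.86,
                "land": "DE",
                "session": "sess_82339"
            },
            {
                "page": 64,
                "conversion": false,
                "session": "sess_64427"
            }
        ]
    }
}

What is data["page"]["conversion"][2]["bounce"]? 0.86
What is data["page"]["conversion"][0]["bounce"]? 0.58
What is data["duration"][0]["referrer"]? "facebook"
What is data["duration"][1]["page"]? "/home"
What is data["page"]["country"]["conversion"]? False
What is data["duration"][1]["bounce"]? 0.38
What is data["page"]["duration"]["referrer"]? "facebook"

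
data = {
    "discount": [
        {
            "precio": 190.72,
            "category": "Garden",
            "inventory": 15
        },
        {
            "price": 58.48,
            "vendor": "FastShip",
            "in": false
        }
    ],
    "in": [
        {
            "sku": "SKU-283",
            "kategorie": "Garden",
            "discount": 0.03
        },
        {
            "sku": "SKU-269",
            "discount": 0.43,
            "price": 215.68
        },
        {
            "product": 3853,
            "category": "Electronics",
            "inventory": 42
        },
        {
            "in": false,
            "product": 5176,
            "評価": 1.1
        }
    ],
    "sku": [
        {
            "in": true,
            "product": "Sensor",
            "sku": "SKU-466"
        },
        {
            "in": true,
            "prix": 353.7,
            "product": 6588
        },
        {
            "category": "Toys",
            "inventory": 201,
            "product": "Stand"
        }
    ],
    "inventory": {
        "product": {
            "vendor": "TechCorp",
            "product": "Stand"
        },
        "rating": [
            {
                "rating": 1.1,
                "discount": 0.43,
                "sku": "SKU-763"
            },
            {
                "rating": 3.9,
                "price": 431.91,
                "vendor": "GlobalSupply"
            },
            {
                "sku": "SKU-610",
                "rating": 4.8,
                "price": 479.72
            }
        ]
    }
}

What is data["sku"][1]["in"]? True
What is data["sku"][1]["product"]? 6588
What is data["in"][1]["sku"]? "SKU-269"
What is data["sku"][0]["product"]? "Sensor"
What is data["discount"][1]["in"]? False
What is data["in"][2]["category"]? "Electronics"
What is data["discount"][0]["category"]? "Garden"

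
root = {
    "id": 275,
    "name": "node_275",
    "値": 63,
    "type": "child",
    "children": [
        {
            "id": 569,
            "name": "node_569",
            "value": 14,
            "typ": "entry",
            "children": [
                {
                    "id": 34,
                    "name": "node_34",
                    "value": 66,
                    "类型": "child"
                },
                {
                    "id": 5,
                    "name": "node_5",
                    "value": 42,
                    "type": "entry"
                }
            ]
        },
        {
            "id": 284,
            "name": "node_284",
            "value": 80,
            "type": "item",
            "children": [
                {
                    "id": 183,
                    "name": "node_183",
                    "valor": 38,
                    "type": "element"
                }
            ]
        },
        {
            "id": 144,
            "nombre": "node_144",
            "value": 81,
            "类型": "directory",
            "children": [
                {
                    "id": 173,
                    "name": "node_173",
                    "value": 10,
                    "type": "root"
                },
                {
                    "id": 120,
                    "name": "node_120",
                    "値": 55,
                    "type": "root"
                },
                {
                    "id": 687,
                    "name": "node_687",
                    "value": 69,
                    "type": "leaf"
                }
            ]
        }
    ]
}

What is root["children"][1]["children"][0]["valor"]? 38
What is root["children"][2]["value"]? 81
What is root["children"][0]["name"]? "node_569"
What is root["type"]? "child"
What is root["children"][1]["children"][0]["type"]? "element"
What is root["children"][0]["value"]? 14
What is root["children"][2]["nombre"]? "node_144"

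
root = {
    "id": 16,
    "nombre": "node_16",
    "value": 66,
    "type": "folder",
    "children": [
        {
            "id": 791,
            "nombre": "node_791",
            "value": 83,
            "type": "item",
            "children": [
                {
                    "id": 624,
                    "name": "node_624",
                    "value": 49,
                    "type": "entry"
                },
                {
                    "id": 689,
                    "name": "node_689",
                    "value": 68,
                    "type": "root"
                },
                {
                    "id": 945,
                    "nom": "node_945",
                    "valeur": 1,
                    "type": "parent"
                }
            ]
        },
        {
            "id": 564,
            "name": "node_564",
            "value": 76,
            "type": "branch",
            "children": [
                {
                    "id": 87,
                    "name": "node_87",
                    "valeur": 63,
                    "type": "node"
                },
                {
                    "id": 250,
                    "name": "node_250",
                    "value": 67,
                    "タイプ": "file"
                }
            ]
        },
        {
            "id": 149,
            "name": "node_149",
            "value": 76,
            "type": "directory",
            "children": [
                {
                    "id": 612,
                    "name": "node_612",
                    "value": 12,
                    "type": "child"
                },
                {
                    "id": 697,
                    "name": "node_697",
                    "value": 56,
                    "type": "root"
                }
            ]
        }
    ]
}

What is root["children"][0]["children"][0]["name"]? "node_624"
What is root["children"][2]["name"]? "node_149"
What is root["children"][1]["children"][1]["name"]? "node_250"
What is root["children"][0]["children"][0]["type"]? "entry"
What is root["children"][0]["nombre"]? "node_791"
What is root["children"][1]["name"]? "node_564"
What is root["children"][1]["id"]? 564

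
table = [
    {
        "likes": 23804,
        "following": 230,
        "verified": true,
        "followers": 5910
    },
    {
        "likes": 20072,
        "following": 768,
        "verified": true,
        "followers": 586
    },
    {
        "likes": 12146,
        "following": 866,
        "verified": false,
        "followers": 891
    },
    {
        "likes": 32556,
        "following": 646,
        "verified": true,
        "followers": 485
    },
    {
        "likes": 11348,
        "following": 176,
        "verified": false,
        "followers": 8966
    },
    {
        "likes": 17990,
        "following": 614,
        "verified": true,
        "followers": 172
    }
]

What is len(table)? 6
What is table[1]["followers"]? 586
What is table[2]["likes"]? 12146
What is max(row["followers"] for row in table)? 8966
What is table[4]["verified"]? False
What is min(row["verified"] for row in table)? False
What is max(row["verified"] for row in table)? True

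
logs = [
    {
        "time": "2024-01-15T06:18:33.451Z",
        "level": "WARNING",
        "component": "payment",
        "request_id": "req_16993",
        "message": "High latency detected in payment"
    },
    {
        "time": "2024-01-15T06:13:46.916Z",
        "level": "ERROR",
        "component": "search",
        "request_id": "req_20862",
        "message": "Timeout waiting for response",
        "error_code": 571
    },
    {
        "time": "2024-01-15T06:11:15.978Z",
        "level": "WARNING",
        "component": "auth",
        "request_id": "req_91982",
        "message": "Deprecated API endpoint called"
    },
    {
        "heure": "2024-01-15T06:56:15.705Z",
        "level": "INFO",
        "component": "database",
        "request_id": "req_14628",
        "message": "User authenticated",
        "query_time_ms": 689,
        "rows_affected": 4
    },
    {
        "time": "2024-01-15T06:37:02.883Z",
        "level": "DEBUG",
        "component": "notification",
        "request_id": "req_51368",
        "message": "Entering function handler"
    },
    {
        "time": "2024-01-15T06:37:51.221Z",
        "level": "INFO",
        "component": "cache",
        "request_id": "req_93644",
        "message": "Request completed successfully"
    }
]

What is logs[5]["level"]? "INFO"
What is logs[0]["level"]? "WARNING"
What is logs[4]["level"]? "DEBUG"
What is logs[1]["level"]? "ERROR"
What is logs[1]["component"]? "search"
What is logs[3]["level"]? "INFO"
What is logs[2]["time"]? "2024-01-15T06:11:15.978Z"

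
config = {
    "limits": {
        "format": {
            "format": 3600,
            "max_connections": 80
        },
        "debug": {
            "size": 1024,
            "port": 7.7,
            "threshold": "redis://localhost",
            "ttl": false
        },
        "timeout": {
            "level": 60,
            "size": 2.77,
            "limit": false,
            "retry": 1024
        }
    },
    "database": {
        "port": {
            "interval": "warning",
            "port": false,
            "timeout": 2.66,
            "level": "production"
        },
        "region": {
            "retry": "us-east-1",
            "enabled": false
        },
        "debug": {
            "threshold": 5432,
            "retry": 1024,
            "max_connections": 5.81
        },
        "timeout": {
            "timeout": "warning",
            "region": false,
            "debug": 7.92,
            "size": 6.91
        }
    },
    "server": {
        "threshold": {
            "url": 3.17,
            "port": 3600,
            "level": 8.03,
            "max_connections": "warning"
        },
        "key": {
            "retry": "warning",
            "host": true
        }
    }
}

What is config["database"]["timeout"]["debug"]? 7.92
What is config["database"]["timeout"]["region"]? False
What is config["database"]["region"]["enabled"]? False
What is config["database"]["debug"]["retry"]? 1024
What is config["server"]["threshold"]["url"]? 3.17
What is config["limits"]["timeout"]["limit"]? False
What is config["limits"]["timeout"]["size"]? 2.77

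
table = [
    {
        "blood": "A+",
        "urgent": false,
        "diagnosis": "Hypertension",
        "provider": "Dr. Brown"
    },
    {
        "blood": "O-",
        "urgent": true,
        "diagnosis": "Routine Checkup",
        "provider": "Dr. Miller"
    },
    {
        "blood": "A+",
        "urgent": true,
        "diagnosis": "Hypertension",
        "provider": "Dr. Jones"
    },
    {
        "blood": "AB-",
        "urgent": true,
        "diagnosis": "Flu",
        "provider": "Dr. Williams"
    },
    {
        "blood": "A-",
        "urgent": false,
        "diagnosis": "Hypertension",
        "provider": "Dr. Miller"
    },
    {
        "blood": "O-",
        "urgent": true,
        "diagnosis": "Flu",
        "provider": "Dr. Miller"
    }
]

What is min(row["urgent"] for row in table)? False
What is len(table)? 6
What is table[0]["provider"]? "Dr. Brown"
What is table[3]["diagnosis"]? "Flu"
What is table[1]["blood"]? "O-"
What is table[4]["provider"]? "Dr. Miller"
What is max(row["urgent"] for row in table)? True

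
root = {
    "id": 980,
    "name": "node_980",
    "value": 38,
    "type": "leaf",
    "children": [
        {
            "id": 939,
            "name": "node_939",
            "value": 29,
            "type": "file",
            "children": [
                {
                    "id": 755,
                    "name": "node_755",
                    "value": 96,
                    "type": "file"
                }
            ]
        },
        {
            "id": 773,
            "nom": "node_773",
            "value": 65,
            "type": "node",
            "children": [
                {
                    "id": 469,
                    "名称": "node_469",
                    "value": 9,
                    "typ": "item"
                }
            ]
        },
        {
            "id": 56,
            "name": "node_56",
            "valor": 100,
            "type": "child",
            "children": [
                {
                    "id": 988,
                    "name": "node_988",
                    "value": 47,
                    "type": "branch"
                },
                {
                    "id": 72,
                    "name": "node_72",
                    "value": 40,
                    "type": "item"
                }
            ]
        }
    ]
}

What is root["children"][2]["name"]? "node_56"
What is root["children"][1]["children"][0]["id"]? 469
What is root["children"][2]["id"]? 56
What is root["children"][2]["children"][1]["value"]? 40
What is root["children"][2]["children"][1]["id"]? 72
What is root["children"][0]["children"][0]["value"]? 96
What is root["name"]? "node_980"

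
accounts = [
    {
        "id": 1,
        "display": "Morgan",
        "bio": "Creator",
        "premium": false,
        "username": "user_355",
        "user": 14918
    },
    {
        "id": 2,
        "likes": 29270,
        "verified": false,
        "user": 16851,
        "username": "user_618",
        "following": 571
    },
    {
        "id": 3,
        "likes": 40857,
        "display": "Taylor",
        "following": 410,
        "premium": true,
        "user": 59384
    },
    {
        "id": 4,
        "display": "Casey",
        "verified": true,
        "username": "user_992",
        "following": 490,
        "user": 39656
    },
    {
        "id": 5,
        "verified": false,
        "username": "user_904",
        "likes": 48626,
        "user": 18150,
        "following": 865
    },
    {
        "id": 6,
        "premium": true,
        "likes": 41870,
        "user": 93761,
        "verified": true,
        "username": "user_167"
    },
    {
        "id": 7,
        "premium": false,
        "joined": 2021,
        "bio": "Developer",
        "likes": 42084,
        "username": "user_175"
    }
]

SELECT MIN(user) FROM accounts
14918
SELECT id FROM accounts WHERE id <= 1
[1]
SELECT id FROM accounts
[1, 2, 3, 4, 5, 6, 7]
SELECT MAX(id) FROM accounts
7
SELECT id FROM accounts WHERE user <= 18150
[1, 2, 5]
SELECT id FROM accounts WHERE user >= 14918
[1, 2, 3, 4, 5, 6]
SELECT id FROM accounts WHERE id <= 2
[1, 2]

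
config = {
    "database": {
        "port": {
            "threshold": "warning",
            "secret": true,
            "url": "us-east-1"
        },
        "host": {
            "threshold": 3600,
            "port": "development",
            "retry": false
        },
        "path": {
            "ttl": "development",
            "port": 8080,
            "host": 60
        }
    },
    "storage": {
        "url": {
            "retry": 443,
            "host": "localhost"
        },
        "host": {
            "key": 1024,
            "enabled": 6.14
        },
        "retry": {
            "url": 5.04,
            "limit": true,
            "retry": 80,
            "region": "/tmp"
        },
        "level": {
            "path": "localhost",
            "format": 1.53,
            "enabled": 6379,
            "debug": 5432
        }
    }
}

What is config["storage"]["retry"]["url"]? 5.04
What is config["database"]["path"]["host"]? 60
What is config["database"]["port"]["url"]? "us-east-1"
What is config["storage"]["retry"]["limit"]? True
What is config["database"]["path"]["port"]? 8080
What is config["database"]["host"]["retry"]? False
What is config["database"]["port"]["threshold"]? "warning"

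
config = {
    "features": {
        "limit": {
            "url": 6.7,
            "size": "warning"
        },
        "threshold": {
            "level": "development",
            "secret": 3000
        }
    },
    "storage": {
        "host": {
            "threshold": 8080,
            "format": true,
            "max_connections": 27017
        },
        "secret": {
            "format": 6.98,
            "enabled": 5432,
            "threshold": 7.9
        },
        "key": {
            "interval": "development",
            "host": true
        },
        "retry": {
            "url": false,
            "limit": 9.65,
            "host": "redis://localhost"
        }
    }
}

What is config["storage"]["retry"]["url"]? False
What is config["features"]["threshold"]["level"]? "development"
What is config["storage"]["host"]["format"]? True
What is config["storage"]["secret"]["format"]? 6.98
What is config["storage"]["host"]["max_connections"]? 27017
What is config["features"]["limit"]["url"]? 6.7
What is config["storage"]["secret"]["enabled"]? 5432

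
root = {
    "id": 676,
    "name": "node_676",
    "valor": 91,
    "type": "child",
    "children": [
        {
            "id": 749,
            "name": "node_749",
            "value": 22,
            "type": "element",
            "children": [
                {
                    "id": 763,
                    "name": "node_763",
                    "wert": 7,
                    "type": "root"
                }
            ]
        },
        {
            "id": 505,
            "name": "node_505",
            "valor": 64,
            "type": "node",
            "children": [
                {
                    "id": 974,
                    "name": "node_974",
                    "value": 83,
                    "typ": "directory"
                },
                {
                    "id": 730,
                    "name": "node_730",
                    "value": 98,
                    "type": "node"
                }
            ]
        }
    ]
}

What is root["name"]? "node_676"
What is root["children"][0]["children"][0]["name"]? "node_763"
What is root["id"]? 676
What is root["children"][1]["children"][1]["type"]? "node"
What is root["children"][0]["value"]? 22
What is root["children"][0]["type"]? "element"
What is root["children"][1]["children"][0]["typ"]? "directory"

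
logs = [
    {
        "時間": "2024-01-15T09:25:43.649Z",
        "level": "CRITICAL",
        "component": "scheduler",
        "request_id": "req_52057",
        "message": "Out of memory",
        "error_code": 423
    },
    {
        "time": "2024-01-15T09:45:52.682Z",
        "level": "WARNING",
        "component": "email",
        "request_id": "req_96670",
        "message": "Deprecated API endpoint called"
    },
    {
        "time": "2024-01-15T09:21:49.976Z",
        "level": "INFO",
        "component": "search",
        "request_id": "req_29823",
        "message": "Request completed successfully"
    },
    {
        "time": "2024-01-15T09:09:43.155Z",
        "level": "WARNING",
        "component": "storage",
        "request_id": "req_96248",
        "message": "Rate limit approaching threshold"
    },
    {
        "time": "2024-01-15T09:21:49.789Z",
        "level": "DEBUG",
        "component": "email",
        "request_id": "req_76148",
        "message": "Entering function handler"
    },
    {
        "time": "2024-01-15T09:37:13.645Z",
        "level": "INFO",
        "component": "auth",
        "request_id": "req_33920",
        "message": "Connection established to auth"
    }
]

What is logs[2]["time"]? "2024-01-15T09:21:49.976Z"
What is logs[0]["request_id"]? "req_52057"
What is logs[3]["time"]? "2024-01-15T09:09:43.155Z"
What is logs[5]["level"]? "INFO"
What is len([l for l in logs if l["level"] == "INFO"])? 2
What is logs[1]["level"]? "WARNING"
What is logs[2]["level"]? "INFO"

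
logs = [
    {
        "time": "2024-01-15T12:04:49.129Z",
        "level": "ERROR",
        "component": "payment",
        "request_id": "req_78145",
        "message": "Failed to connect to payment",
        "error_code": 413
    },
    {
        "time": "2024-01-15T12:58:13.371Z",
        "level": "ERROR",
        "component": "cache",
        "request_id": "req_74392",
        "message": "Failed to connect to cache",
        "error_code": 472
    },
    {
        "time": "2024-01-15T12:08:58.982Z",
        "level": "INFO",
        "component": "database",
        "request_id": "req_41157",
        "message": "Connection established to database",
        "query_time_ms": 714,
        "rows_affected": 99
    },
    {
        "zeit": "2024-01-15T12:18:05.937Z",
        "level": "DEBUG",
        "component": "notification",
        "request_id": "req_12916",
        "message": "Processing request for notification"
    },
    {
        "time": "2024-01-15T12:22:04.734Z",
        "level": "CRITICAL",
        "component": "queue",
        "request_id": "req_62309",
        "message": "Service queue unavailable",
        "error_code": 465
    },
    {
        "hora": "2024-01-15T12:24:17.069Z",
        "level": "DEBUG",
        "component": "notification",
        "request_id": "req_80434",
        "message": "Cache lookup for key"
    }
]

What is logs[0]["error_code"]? 413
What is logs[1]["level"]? "ERROR"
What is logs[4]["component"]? "queue"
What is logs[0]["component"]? "payment"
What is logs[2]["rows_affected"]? 99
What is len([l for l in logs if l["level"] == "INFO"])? 1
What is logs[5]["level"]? "DEBUG"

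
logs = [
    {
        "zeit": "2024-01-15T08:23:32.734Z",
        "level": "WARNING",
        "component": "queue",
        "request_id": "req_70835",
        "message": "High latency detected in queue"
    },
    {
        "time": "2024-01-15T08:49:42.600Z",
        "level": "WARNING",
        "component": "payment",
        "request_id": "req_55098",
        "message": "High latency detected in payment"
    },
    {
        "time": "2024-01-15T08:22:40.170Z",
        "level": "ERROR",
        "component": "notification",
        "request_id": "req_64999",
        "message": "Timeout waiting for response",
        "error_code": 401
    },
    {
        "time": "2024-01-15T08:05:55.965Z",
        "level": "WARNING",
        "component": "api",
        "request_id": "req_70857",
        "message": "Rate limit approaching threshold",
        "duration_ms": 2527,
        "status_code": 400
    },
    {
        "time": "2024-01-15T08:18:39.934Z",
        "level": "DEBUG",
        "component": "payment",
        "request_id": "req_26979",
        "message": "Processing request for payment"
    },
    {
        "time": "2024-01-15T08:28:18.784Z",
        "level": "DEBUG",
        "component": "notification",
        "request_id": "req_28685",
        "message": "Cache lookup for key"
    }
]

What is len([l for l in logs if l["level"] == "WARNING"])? 3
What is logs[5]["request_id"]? "req_28685"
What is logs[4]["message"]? "Processing request for payment"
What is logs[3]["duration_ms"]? 2527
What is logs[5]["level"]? "DEBUG"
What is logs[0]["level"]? "WARNING"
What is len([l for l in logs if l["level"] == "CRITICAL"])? 0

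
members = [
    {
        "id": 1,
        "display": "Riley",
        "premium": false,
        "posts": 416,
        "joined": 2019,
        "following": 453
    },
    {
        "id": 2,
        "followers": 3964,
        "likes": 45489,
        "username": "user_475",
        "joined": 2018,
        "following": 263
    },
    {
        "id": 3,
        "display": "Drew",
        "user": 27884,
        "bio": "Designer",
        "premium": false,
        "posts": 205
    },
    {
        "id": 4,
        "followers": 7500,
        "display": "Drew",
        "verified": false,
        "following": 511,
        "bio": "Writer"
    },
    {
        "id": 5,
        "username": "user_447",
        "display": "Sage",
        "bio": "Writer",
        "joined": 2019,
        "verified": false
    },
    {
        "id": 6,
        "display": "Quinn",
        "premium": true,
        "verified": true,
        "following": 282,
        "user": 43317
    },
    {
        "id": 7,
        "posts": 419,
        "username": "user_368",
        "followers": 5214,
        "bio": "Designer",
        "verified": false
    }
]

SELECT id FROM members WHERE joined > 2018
[1, 5]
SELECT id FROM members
[1, 2, 3, 4, 5, 6, 7]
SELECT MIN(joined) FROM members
2018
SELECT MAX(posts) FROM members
419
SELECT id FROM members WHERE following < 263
[]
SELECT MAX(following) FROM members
511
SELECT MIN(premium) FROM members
False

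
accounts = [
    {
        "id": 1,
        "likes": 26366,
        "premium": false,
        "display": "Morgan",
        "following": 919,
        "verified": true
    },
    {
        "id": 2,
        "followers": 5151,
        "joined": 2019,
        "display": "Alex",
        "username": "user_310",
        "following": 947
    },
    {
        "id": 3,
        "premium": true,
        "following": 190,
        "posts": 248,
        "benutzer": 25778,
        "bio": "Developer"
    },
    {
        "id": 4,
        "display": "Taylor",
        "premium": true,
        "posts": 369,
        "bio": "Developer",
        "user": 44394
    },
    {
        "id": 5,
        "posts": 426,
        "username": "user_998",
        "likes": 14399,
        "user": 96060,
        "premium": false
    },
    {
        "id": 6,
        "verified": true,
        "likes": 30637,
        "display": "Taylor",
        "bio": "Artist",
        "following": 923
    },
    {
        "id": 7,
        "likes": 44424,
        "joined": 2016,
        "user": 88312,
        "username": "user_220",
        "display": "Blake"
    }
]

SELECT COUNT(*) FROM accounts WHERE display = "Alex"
1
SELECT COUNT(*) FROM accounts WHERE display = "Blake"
1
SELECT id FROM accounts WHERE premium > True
[]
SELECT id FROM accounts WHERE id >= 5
[5, 6, 7]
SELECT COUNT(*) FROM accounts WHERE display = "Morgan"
1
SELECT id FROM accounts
[1, 2, 3, 4, 5, 6, 7]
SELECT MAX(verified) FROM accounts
True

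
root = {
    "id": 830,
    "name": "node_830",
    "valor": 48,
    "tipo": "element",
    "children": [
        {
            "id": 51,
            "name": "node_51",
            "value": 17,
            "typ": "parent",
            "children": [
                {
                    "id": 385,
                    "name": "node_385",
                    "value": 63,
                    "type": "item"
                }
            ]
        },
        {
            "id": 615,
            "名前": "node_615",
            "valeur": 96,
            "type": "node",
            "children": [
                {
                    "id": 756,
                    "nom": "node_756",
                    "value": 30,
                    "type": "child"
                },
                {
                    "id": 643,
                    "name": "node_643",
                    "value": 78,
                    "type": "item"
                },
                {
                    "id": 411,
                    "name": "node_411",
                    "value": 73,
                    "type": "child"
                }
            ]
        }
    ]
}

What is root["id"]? 830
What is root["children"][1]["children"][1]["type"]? "item"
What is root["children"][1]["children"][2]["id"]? 411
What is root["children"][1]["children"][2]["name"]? "node_411"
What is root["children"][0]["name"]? "node_51"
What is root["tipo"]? "element"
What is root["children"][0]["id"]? 51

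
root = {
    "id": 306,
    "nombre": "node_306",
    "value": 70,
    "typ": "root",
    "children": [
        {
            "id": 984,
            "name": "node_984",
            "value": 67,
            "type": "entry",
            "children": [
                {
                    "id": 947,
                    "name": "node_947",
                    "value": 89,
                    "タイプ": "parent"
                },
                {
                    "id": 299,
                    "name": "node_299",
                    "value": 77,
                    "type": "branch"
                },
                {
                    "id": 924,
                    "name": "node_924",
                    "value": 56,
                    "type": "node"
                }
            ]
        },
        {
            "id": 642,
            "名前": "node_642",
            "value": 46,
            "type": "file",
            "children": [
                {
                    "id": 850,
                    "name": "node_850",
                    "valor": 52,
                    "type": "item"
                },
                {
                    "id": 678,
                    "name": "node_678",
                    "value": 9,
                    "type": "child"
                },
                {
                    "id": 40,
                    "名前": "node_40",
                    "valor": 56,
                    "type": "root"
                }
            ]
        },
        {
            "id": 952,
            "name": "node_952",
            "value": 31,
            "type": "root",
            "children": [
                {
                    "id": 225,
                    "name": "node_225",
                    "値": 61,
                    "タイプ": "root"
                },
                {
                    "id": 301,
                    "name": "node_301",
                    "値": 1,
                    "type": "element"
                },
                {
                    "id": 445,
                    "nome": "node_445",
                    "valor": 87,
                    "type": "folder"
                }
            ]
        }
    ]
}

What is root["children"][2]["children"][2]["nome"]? "node_445"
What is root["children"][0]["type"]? "entry"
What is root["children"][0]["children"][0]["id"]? 947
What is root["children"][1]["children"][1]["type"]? "child"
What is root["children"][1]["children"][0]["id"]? 850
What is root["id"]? 306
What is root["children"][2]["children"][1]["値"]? 1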